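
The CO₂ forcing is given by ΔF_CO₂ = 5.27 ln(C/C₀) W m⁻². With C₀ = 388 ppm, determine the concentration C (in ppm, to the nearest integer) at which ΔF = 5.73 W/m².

C ≈ 1151 ppm

Set 5.27 ln(C/388) = 5.73, so ln(C/388) = 5.73/5.27 = 1.08729.
Then C/388 = e^1.08729 = 2.96622, giving C = 388 × 2.96622 = 1150.89 ppm.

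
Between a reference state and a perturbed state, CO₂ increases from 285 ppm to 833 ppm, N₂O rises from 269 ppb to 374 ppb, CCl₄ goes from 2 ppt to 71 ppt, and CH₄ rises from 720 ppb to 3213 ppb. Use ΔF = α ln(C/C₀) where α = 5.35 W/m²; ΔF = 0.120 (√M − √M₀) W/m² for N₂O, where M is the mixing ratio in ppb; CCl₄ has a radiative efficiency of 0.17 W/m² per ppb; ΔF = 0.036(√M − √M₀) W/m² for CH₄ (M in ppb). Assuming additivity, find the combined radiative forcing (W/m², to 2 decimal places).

ΔF = 7.18 W/m²

CO₂: 5.35 × ln(833/285) = 5.35 × ln(2.92281) = 5.35 × 1.07255 = 5.7381 W/m².
N₂O: 0.120 × (√374 − √269) = 0.120 × (19.3391 − 16.4012) = 0.120 × 2.9379 = 0.3525 W/m².
CCl₄: Δ = 71 − 2 = 69 ppt = 0.069 ppb; ΔF = 0.17 × 0.069 = 0.0117 W/m².
CH₄: 0.036 × (√3213 − √720) = 0.036 × (56.6833 − 26.8328) = 0.036 × 29.8505 = 1.0746 W/m².
Total ΔF = 5.7381 + 0.3525 + 0.0117 + 1.0746 = 7.1769 W/m².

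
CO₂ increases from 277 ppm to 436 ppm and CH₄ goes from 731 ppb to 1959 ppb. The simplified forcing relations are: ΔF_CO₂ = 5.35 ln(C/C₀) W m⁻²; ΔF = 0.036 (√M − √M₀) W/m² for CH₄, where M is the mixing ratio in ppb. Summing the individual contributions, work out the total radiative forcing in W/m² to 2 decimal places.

CO₂: 5.35 × ln(436/277) = 5.35 × ln(1.57401) = 5.35 × 0.45363 = 2.4269 W/m².
CH₄: 0.036 × (√1959 − √731) = 0.036 × (44.2606 − 27.0370) = 0.036 × 17.2236 = 0.6200 W/m².
Total ΔF = 2.4269 + 0.6200 = 3.0469 W/m².

ΔF = 3.05 W/m²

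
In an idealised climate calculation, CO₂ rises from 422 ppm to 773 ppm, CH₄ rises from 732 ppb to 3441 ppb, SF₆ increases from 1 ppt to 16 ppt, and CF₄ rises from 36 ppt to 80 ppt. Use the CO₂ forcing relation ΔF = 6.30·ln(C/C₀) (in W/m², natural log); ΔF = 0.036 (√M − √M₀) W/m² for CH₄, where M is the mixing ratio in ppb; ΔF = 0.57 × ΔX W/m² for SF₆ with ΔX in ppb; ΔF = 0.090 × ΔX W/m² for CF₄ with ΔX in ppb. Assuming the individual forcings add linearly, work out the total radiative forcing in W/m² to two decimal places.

CO₂: 6.30 × ln(773/422) = 6.30 × ln(1.83175) = 6.30 × 0.60527 = 3.8132 W/m².
CH₄: 0.036 × (√3441 − √732) = 0.036 × (58.6600 − 27.0555) = 0.036 × 31.6045 = 1.1378 W/m².
SF₆: Δ = 16 − 1 = 15 ppt = 0.015 ppb; ΔF = 0.57 × 0.015 = 0.0086 W/m².
CF₄: Δ = 80 − 36 = 44 ppt = 0.044 ppb; ΔF = 0.090 × 0.044 = 0.0040 W/m².
Total ΔF = 3.8132 + 1.1378 + 0.0086 + 0.0040 = 4.9636 W/m².

ΔF = 4.96 W/m²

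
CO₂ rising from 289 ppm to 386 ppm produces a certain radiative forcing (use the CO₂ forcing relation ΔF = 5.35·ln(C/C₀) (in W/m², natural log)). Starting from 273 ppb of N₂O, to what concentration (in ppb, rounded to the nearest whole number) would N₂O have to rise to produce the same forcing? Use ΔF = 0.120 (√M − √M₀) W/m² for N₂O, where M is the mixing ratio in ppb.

M ≈ 866 ppb

CO₂ forcing: 5.35 × ln(386/289) = 5.35 × 0.289411 = 1.54835 W/m².
Set 0.120(√M − √273) = 1.54835: √M = 1.54835/0.120 + √273 = 12.9029 + 16.5227 = 29.4256.
M = (29.4256)² = 865.87 ppb.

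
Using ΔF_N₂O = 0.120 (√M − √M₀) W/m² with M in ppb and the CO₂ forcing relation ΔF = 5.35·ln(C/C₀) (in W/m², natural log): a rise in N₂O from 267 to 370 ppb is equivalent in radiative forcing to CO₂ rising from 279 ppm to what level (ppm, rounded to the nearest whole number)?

N₂O forcing: 0.120 × (√370 − √267) = 0.120 × (19.2354 − 16.3401) = 0.120 × 2.8953 = 0.34744 W/m².
Set 5.35 ln(C/279) = 0.34744: ln(C/279) = 0.34744/5.35 = 0.06494, so C = 279 × e^0.06494 = 279 × 1.06709 = 297.72 ppm.

C ≈ 298 ppm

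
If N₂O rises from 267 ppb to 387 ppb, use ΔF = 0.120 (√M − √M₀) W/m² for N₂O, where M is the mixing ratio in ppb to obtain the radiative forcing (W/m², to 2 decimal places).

N₂O: 0.120 × (√387 − √267) = 0.120 × (19.6723 − 16.3401) = 0.120 × 3.3322 = 0.3999 W/m².

ΔF = 0.40 W/m²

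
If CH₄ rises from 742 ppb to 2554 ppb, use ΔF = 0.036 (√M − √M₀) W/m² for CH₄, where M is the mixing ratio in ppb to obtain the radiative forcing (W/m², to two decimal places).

CH₄: 0.036 × (√2554 − √742) = 0.036 × (50.5371 − 27.2397) = 0.036 × 23.2974 = 0.8387 W/m².

ΔF = 0.84 W/m²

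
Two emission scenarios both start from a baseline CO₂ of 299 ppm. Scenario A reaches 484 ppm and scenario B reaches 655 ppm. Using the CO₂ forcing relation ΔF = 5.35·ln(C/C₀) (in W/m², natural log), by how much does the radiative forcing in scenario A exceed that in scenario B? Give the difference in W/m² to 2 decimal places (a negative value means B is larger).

ΔF_A = 5.35 ln(484/299) = 5.35 × 0.48164 = 2.5768 W/m².
ΔF_B = 5.35 ln(655/299) = 5.35 × 0.78419 = 4.1954 W/m².
Difference: 2.5768 − 4.1954 = -1.6186 W/m².
(Equivalently, ΔF_A − ΔF_B = 5.35 ln(484/655) = 5.35 × -0.30255 = -1.6186 W/m².)

ΔF_A − ΔF_B = -1.62 W/m²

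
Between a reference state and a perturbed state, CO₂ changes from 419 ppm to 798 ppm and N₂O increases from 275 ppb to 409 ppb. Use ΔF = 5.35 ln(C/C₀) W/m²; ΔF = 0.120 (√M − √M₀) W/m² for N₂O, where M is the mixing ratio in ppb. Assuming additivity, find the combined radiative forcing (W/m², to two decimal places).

CO₂: 5.35 × ln(798/419) = 5.35 × ln(1.90453) = 5.35 × 0.64424 = 3.4467 W/m².
N₂O: 0.120 × (√409 − √275) = 0.120 × (20.2237 − 16.5831) = 0.120 × 3.6406 = 0.4369 W/m².
Total ΔF = 3.4467 + 0.4369 = 3.8836 W/m².

ΔF = 3.88 W/m²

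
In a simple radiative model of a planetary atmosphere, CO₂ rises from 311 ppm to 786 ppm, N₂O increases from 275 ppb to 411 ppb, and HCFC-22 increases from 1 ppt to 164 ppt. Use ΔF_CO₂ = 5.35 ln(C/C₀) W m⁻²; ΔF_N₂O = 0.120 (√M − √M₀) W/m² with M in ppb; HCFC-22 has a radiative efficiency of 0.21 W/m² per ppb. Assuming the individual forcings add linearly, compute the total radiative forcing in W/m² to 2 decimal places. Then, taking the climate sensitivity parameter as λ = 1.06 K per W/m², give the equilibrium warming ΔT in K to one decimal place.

CO₂: 5.35 × ln(786/311) = 5.35 × ln(2.52733) = 5.35 × 0.92716 = 4.9603 W/m².
N₂O: 0.120 × (√411 − √275) = 0.120 × (20.2731 − 16.5831) = 0.120 × 3.6900 = 0.4428 W/m².
HCFC-22: Δ = 164 − 1 = 163 ppt = 0.163 ppb; ΔF = 0.21 × 0.163 = 0.0342 W/m².
Total ΔF = 4.9603 + 0.4428 + 0.0342 = 5.4373 W/m².
ΔT = λ ΔF = 1.06 × 5.44 = 5.7664 K.

ΔF = 5.44 W/m²; ΔT = 5.8 K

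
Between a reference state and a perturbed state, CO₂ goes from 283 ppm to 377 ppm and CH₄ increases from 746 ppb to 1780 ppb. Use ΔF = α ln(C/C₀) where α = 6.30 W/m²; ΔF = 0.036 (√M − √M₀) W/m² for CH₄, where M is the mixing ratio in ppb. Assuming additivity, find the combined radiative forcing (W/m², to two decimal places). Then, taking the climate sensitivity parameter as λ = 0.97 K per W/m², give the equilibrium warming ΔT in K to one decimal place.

CO₂: 6.30 × ln(377/283) = 6.30 × ln(1.33216) = 6.30 × 0.28680 = 1.8068 W/m².
CH₄: 0.036 × (√1780 − √746) = 0.036 × (42.1900 − 27.3130) = 0.036 × 14.8770 = 0.5356 W/m².
Total ΔF = 1.8068 + 0.5356 = 2.3424 W/m².
ΔT = λ ΔF = 0.97 × 2.34 = 2.2698 K.

ΔF = 2.34 W/m²; ΔT = 2.3 K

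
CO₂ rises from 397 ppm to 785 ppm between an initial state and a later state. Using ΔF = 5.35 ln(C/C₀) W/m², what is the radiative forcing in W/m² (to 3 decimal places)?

ΔF = 3.647 W/m²

CO₂: 5.35 × ln(785/397) = 5.35 × ln(1.97733) = 5.35 × 0.68175 = 3.6474 W/m².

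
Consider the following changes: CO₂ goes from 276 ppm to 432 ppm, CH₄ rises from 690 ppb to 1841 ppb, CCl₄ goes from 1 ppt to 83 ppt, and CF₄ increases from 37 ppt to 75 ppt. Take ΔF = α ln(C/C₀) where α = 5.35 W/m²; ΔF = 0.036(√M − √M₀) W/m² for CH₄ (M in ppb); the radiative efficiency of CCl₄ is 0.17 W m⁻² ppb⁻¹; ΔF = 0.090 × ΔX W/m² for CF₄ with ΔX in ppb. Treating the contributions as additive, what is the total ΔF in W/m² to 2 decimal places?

ΔF = 3.01 W/m²

CO₂: 5.35 × ln(432/276) = 5.35 × ln(1.56522) = 5.35 × 0.44803 = 2.3970 W/m².
CH₄: 0.036 × (√1841 − √690) = 0.036 × (42.9069 − 26.2679) = 0.036 × 16.6390 = 0.5990 W/m².
CCl₄: Δ = 83 − 1 = 82 ppt = 0.082 ppb; ΔF = 0.17 × 0.082 = 0.0139 W/m².
CF₄: Δ = 75 − 37 = 38 ppt = 0.038 ppb; ΔF = 0.090 × 0.038 = 0.0034 W/m².
Total ΔF = 2.3970 + 0.5990 + 0.0139 + 0.0034 = 3.0133 W/m².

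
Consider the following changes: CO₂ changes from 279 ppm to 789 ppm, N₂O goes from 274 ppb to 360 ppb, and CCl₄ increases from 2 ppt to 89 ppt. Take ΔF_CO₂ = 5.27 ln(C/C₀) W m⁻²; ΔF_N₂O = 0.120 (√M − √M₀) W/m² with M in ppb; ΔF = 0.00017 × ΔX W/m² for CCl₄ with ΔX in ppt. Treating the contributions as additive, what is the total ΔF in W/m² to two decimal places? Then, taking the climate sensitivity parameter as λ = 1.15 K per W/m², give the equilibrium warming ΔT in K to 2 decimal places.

ΔF = 5.78 W/m²; ΔT = 6.65 K

CO₂: 5.27 × ln(789/279) = 5.27 × ln(2.82796) = 5.27 × 1.03956 = 5.4785 W/m².
N₂O: 0.120 × (√360 − √274) = 0.120 × (18.9737 − 16.5529) = 0.120 × 2.4208 = 0.2905 W/m².
CCl₄: ΔF = 0.00017 × (89 − 2) = 0.00017 × 87 = 0.0148 W/m².
Total ΔF = 5.4785 + 0.2905 + 0.0148 = 5.7838 W/m².
ΔT = λ ΔF = 1.15 × 5.78 = 6.6470 K.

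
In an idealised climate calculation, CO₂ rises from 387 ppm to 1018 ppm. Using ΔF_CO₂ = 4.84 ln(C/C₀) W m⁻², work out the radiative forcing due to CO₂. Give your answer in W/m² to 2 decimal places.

ΔF = 4.68 W/m²

CO₂: 4.84 × ln(1018/387) = 4.84 × ln(2.63049) = 4.84 × 0.96717 = 4.6811 W/m².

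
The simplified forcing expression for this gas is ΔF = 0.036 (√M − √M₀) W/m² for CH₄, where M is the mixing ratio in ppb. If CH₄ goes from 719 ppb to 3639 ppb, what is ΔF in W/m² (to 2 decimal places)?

ΔF = 1.21 W/m²

CH₄: 0.036 × (√3639 − √719) = 0.036 × (60.3241 − 26.8142) = 0.036 × 33.5099 = 1.2064 W/m².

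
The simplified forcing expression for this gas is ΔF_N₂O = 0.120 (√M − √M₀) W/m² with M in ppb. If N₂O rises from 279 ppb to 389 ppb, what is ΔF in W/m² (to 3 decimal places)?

N₂O: 0.120 × (√389 − √279) = 0.120 × (19.7231 − 16.7033) = 0.120 × 3.0198 = 0.3624 W/m².

ΔF = 0.362 W/m²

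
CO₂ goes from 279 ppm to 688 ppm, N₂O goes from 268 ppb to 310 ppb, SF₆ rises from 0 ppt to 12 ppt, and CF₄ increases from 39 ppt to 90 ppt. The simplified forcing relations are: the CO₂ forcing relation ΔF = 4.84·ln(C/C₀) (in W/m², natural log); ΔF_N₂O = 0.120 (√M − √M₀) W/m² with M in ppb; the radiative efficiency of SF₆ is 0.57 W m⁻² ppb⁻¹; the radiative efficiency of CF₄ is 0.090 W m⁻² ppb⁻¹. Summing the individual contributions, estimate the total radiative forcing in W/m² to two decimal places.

CO₂: 4.84 × ln(688/279) = 4.84 × ln(2.46595) = 4.84 × 0.90258 = 4.3685 W/m².
N₂O: 0.120 × (√310 − √268) = 0.120 × (17.6068 − 16.3707) = 0.120 × 1.2361 = 0.1483 W/m².
SF₆: Δ = 12 − 0 = 12 ppt = 0.012 ppb; ΔF = 0.57 × 0.012 = 0.0068 W/m².
CF₄: Δ = 90 − 39 = 51 ppt = 0.051 ppb; ΔF = 0.090 × 0.051 = 0.0046 W/m².
Total ΔF = 4.3685 + 0.1483 + 0.0068 + 0.0046 = 4.5282 W/m².

ΔF = 4.53 W/m²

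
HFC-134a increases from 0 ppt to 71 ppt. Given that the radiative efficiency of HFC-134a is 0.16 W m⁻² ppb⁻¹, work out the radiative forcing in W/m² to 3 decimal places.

HFC-134a: Δ = 71 − 0 = 71 ppt = 0.071 ppb; ΔF = 0.16 × 0.071 = 0.0114 W/m².

ΔF = 0.011 W/m²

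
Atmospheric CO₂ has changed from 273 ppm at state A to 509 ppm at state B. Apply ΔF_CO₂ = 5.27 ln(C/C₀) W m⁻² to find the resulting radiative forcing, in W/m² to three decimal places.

CO₂ absorption bands are partially saturated, so forcing scales with the logarithm of the concentration ratio.
CO₂: 5.27 × ln(509/273) = 5.27 × ln(1.86447) = 5.27 × 0.62298 = 3.2831 W/m².

ΔF = 3.283 W/m²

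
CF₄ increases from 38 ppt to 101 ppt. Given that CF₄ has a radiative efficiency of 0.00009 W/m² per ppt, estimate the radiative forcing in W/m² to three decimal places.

CF₄: ΔF = 0.00009 × (101 − 38) = 0.00009 × 63 = 0.0057 W/m².

ΔF = 0.006 W/m²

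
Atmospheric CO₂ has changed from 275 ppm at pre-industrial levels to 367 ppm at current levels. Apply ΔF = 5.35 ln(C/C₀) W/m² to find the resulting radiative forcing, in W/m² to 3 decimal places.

ΔF = 1.544 W/m²

CO₂: 5.35 × ln(367/275) = 5.35 × ln(1.33455) = 5.35 × 0.28859 = 1.5440 W/m².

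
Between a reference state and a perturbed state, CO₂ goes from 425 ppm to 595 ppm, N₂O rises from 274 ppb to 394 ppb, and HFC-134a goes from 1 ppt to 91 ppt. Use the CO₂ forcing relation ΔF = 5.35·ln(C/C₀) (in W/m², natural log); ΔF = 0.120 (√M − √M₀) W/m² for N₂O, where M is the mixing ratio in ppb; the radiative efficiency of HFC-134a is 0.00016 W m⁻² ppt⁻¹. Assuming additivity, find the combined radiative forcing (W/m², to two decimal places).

ΔF = 2.21 W/m²

CO₂: 5.35 × ln(595/425) = 5.35 × ln(1.40000) = 5.35 × 0.33647 = 1.8001 W/m².
N₂O: 0.120 × (√394 − √274) = 0.120 × (19.8494 − 16.5529) = 0.120 × 3.2965 = 0.3956 W/m².
HFC-134a: ΔF = 0.00016 × (91 − 1) = 0.00016 × 90 = 0.0144 W/m².
Total ΔF = 1.8001 + 0.3956 + 0.0144 = 2.2101 W/m².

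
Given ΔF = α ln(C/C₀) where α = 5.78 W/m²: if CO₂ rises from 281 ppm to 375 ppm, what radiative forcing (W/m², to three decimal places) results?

CO₂: 5.78 × ln(375/281) = 5.78 × ln(1.33452) = 5.78 × 0.28857 = 1.6679 W/m².

ΔF = 1.668 W/m²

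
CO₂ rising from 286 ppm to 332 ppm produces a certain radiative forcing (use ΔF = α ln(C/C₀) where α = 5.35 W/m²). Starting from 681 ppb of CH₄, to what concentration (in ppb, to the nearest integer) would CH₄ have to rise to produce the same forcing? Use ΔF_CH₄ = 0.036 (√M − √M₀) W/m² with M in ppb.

M ≈ 2329 ppb

CO₂ forcing: 5.35 × ln(332/286) = 5.35 × 0.149143 = 0.79792 W/m².
Set 0.036(√M − √681) = 0.79792: √M = 0.79792/0.036 + √681 = 22.1644 + 26.0960 = 48.2604.
M = (48.2604)² = 2329.07 ppb.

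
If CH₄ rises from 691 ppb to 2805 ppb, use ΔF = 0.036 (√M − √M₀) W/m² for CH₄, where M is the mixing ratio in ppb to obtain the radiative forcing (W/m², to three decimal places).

ΔF = 0.960 W/m²

CH₄: 0.036 × (√2805 − √691) = 0.036 × (52.9623 − 26.2869) = 0.036 × 26.6754 = 0.9603 W/m².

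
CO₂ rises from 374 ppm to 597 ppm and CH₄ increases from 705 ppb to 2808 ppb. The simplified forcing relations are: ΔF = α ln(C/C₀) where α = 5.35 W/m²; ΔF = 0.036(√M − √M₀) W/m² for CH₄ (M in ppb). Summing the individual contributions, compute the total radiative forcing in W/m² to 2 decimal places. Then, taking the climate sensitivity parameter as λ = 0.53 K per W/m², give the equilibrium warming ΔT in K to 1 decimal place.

CO₂: 5.35 × ln(597/374) = 5.35 × ln(1.59626) = 5.35 × 0.46766 = 2.5020 W/m².
CH₄: 0.036 × (√2808 − √705) = 0.036 × (52.9906 − 26.5518) = 0.036 × 26.4388 = 0.9518 W/m².
Total ΔF = 2.5020 + 0.9518 = 3.4538 W/m².
ΔT = λ ΔF = 0.53 × 3.45 = 1.8285 K.

ΔF = 3.45 W/m²; ΔT = 1.8 K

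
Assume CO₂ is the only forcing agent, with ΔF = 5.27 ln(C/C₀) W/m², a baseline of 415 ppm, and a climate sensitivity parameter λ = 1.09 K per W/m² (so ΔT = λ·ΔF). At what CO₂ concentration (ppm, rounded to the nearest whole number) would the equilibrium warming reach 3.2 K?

Required forcing: ΔF = ΔT/λ = 3.2/1.09 = 2.9358 W/m².
Then ln(C/415) = ΔF/5.27 = 2.9358/5.27 = 0.55708.
So C = 415 × e^0.55708 = 415 × 1.74557 = 724.41 ppm.

C ≈ 724 ppm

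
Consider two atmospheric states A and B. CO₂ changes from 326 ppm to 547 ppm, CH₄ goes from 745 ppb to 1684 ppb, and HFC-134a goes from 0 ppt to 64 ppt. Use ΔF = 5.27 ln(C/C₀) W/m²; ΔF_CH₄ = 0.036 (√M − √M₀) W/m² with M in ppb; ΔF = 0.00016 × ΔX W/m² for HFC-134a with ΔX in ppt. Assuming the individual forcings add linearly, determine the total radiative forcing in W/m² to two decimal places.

CO₂: 5.27 × ln(547/326) = 5.27 × ln(1.67791) = 5.27 × 0.51755 = 2.7275 W/m².
CH₄: 0.036 × (√1684 − √745) = 0.036 × (41.0366 − 27.2947) = 0.036 × 13.7419 = 0.4947 W/m².
HFC-134a: ΔF = 0.00016 × (64 − 0) = 0.00016 × 64 = 0.0102 W/m².
Total ΔF = 2.7275 + 0.4947 + 0.0102 = 3.2324 W/m².

ΔF = 3.23 W/m²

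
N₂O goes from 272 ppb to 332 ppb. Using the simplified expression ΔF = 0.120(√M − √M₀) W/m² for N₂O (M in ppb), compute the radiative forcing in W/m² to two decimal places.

N₂O: 0.120 × (√332 − √272) = 0.120 × (18.2209 − 16.4924) = 0.120 × 1.7285 = 0.2074 W/m².

ΔF = 0.21 W/m²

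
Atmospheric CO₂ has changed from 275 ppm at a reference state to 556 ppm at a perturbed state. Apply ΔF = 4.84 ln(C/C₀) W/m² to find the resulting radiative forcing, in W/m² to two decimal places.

ΔF = 3.41 W/m²

CO₂ absorption bands are partially saturated, so forcing scales with the logarithm of the concentration ratio.
CO₂: 4.84 × ln(556/275) = 4.84 × ln(2.02182) = 4.84 × 0.70400 = 3.4074 W/m².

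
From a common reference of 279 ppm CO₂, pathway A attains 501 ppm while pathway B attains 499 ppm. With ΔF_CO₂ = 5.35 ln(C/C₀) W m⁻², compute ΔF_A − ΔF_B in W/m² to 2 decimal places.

ΔF_A − ΔF_B = 0.02 W/m²

ΔF_A = 5.35 ln(501/279) = 5.35 × 0.58539 = 3.1318 W/m².
ΔF_B = 5.35 ln(499/279) = 5.35 × 0.58139 = 3.1104 W/m².
Difference: 3.1318 − 3.1104 = 0.0214 W/m².
(Equivalently, ΔF_A − ΔF_B = 5.35 ln(501/499) = 5.35 × 0.00400 = 0.0214 W/m².)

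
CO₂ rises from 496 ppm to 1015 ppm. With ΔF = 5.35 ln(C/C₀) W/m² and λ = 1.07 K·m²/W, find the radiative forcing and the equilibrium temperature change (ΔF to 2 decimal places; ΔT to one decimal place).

CO₂: 5.35 × ln(1015/496) = 5.35 × ln(2.04637) = 5.35 × 0.71607 = 3.8310 W/m².
ΔT = λ ΔF = 1.07 × 3.83 = 4.0981 K.

ΔF = 3.83 W/m²; ΔT = 4.1 K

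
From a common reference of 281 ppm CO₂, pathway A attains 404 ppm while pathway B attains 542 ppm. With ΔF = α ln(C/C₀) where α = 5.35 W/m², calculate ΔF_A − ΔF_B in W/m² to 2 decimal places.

ΔF_A − ΔF_B = -1.57 W/m²

ΔF_A = 5.35 ln(404/281) = 5.35 × 0.36306 = 1.9424 W/m².
ΔF_B = 5.35 ln(542/281) = 5.35 × 0.65691 = 3.5145 W/m².
Difference: 1.9424 − 3.5145 = -1.5721 W/m².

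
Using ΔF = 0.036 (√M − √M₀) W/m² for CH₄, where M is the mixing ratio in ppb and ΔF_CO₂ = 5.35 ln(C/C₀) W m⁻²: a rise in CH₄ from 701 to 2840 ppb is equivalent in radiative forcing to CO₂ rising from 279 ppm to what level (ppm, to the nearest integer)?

CH₄ forcing: 0.036 × (√2840 − √701) = 0.036 × (53.2917 − 26.4764) = 0.036 × 26.8153 = 0.96535 W/m².
Set 5.35 ln(C/279) = 0.96535: ln(C/279) = 0.96535/5.35 = 0.18044, so C = 279 × e^0.18044 = 279 × 1.19774 = 334.17 ppm.

C ≈ 334 ppm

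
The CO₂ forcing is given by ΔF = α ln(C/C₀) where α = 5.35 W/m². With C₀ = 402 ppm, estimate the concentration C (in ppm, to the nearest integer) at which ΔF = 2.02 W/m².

Set 5.35 ln(C/402) = 2.02, so ln(C/402) = 2.02/5.35 = 0.37757.
Then C/402 = e^0.37757 = 1.45874, giving C = 402 × 1.45874 = 586.41 ppm.

C ≈ 586 ppm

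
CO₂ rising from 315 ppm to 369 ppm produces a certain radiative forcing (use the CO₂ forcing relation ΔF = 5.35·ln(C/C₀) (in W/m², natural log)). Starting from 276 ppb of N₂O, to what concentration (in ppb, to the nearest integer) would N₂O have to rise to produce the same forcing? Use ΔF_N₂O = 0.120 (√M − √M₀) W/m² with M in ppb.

M ≈ 560 ppb

CO₂ forcing: 5.35 × ln(369/315) = 5.35 × 0.158224 = 0.84650 W/m².
Set 0.120(√M − √276) = 0.84650: √M = 0.84650/0.120 + √276 = 7.0542 + 16.6132 = 23.6674.
M = (23.6674)² = 560.15 ppb.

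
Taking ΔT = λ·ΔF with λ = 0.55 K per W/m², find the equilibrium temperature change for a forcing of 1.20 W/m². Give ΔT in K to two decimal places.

ΔT = λ ΔF = 0.55 × 1.20 = 0.6600 K.

ΔT = 0.66 K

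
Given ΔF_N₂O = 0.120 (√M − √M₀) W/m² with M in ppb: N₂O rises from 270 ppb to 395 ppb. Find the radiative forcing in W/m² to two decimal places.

N₂O: 0.120 × (√395 − √270) = 0.120 × (19.8746 − 16.4317) = 0.120 × 3.4429 = 0.4131 W/m².

ΔF = 0.41 W/m²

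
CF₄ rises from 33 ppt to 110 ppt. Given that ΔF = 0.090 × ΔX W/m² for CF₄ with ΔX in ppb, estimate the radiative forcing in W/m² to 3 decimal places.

CF₄: Δ = 110 − 33 = 77 ppt = 0.077 ppb; ΔF = 0.090 × 0.077 = 0.0069 W/m².

ΔF = 0.007 W/m²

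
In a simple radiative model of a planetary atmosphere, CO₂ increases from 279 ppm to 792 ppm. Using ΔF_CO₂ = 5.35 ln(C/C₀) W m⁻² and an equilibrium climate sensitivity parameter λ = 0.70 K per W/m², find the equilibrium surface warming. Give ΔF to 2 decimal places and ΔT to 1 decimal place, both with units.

CO₂: 5.35 × ln(792/279) = 5.35 × ln(2.83871) = 5.35 × 1.04335 = 5.5819 W/m².
ΔT = λ ΔF = 0.70 × 5.58 = 3.9060 K.

ΔF = 5.58 W/m²; ΔT = 3.9 K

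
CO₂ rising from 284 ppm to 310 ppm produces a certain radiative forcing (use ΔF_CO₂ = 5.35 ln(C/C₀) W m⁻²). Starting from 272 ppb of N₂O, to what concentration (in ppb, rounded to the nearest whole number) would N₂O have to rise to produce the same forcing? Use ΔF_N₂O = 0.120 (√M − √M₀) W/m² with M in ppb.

CO₂ forcing: 5.35 × ln(310/284) = 5.35 × 0.087598 = 0.46865 W/m².
Set 0.120(√M − √272) = 0.46865: √M = 0.46865/0.120 + √272 = 3.9054 + 16.4924 = 20.3978.
M = (20.3978)² = 416.07 ppb.

M ≈ 416 ppb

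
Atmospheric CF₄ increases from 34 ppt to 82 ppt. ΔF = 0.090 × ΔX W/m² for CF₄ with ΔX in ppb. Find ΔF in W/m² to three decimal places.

ΔF = 0.004 W/m²

CF₄: Δ = 82 − 34 = 48 ppt = 0.048 ppb; ΔF = 0.090 × 0.048 = 0.0043 W/m².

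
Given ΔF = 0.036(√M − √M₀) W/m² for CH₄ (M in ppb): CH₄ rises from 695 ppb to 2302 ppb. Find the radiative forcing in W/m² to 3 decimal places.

CH₄: 0.036 × (√2302 − √695) = 0.036 × (47.9792 − 26.3629) = 0.036 × 21.6163 = 0.7782 W/m².

ΔF = 0.778 W/m²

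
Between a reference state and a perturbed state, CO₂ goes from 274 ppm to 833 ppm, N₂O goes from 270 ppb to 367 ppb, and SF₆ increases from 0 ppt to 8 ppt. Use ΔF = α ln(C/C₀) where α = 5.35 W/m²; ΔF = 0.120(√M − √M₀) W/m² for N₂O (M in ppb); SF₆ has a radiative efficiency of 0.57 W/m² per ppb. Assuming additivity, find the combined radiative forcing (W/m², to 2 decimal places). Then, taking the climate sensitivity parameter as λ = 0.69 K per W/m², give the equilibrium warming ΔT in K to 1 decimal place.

ΔF = 6.28 W/m²; ΔT = 4.3 K

CO₂: 5.35 × ln(833/274) = 5.35 × ln(3.04015) = 5.35 × 1.11191 = 5.9487 W/m².
N₂O: 0.120 × (√367 − √270) = 0.120 × (19.1572 − 16.4317) = 0.120 × 2.7255 = 0.3271 W/m².
SF₆: Δ = 8 − 0 = 8 ppt = 0.008 ppb; ΔF = 0.57 × 0.008 = 0.0046 W/m².
Total ΔF = 5.9487 + 0.3271 + 0.0046 = 6.2804 W/m².
ΔT = λ ΔF = 0.69 × 6.28 = 4.3332 K.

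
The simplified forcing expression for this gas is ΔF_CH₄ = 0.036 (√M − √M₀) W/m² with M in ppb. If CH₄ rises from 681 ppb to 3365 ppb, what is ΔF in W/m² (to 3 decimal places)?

CH₄: 0.036 × (√3365 − √681) = 0.036 × (58.0086 − 26.0960) = 0.036 × 31.9126 = 1.1489 W/m².

ΔF = 1.149 W/m²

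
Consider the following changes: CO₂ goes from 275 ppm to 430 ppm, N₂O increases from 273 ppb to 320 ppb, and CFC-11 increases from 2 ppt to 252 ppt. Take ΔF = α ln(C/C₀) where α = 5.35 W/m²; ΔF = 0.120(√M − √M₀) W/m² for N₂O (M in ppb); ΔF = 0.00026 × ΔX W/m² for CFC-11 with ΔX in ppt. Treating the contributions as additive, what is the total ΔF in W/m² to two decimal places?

CO₂: 5.35 × ln(430/275) = 5.35 × ln(1.56364) = 5.35 × 0.44702 = 2.3916 W/m².
N₂O: 0.120 × (√320 − √273) = 0.120 × (17.8885 − 16.5227) = 0.120 × 1.3658 = 0.1639 W/m².
CFC-11: ΔF = 0.00026 × (252 − 2) = 0.00026 × 250 = 0.0650 W/m².
Total ΔF = 2.3916 + 0.1639 + 0.0650 = 2.6205 W/m².

ΔF = 2.62 W/m²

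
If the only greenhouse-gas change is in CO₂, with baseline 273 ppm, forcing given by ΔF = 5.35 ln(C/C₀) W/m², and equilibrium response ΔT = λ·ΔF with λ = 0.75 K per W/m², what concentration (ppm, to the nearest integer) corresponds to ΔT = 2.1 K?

C ≈ 461 ppm

Required forcing: ΔF = ΔT/λ = 2.1/0.75 = 2.8000 W/m².
Then ln(C/273) = ΔF/5.35 = 2.8000/5.35 = 0.52336.
So C = 273 × e^0.52336 = 273 × 1.68769 = 460.74 ppm.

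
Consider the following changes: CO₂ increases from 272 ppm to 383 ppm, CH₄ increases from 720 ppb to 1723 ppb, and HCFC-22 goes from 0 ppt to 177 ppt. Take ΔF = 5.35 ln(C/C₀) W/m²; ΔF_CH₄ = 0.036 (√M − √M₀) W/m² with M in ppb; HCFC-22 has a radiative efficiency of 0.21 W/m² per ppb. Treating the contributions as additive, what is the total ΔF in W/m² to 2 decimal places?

CO₂: 5.35 × ln(383/272) = 5.35 × ln(1.40809) = 5.35 × 0.34223 = 1.8309 W/m².
CH₄: 0.036 × (√1723 − √720) = 0.036 × (41.5090 − 26.8328) = 0.036 × 14.6762 = 0.5283 W/m².
HCFC-22: Δ = 177 − 0 = 177 ppt = 0.177 ppb; ΔF = 0.21 × 0.177 = 0.0372 W/m².
Total ΔF = 1.8309 + 0.5283 + 0.0372 = 2.3964 W/m².

ΔF = 2.40 W/m²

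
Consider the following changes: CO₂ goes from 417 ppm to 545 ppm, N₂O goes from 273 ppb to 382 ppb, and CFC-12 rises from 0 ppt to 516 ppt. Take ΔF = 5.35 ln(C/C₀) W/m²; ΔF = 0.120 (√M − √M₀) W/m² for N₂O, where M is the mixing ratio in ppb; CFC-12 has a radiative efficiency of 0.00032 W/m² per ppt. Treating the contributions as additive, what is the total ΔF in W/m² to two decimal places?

ΔF = 1.96 W/m²

CO₂: 5.35 × ln(545/417) = 5.35 × ln(1.30695) = 5.35 × 0.26770 = 1.4322 W/m².
N₂O: 0.120 × (√382 − √273) = 0.120 × (19.5448 − 16.5227) = 0.120 × 3.0221 = 0.3627 W/m².
CFC-12: ΔF = 0.00032 × (516 − 0) = 0.00032 × 516 = 0.1651 W/m².
Total ΔF = 1.4322 + 0.3627 + 0.1651 = 1.9600 W/m².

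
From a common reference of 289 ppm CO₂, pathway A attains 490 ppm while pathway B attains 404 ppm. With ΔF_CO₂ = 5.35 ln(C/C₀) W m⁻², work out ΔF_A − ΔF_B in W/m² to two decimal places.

ΔF_A − ΔF_B = 1.03 W/m²

ΔF_A = 5.35 ln(490/289) = 5.35 × 0.52798 = 2.8247 W/m².
ΔF_B = 5.35 ln(404/289) = 5.35 × 0.33499 = 1.7922 W/m².
Difference: 2.8247 − 1.7922 = 1.0325 W/m².
(Equivalently, ΔF_A − ΔF_B = 5.35 ln(490/404) = 5.35 × 0.19299 = 1.0325 W/m².)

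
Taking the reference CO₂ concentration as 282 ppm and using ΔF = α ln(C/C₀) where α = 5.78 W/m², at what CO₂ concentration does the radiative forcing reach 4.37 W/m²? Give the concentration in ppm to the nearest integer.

C ≈ 601 ppm

Set 5.78 ln(C/282) = 4.37, so ln(C/282) = 4.37/5.78 = 0.75606.
Then C/282 = e^0.75606 = 2.12987, giving C = 282 × 2.12987 = 600.62 ppm.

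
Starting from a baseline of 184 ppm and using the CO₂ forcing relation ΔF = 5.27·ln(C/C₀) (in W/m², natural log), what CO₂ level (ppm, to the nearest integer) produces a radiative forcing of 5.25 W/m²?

Set 5.27 ln(C/184) = 5.25, so ln(C/184) = 5.25/5.27 = 0.99620.
Then C/184 = e^0.99620 = 2.70797, giving C = 184 × 2.70797 = 498.27 ppm.

C ≈ 498 ppm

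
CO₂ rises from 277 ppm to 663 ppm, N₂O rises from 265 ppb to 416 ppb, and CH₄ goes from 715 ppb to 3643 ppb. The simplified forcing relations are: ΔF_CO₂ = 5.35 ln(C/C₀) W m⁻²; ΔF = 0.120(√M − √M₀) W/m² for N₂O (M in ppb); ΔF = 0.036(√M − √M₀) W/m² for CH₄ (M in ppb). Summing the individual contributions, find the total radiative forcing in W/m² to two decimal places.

CO₂: 5.35 × ln(663/277) = 5.35 × ln(2.39350) = 5.35 × 0.87276 = 4.6693 W/m².
N₂O: 0.120 × (√416 − √265) = 0.120 × (20.3961 − 16.2788) = 0.120 × 4.1173 = 0.4941 W/m².
CH₄: 0.036 × (√3643 − √715) = 0.036 × (60.3573 − 26.7395) = 0.036 × 33.6178 = 1.2102 W/m².
Total ΔF = 4.6693 + 0.4941 + 1.2102 = 6.3736 W/m².

ΔF = 6.37 W/m²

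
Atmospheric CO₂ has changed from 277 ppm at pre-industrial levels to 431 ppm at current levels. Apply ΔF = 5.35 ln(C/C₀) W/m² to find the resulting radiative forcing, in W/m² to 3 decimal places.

ΔF = 2.365 W/m²

CO₂: 5.35 × ln(431/277) = 5.35 × ln(1.55596) = 5.35 × 0.44209 = 2.3652 W/m².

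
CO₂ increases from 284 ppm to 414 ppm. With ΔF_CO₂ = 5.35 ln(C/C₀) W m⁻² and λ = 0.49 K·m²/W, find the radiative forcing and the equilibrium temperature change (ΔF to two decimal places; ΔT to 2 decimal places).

ΔF = 2.02 W/m²; ΔT = 0.99 K

CO₂: 5.35 × ln(414/284) = 5.35 × ln(1.45775) = 5.35 × 0.37689 = 2.0164 W/m².
ΔT = λ ΔF = 0.49 × 2.02 = 0.9898 K.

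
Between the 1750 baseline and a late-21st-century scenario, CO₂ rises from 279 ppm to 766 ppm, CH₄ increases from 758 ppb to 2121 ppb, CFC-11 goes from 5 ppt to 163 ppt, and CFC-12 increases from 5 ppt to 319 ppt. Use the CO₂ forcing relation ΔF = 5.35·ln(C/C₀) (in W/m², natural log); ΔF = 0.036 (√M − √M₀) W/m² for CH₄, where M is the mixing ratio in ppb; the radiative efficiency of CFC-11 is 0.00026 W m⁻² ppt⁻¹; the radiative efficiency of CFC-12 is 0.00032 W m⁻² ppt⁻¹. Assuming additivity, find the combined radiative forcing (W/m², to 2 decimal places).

ΔF = 6.21 W/m²

CO₂: 5.35 × ln(766/279) = 5.35 × ln(2.74552) = 5.35 × 1.00997 = 5.4033 W/m².
CH₄: 0.036 × (√2121 − √758) = 0.036 × (46.0543 − 27.5318) = 0.036 × 18.5225 = 0.6668 W/m².
CFC-11: ΔF = 0.00026 × (163 − 5) = 0.00026 × 158 = 0.0411 W/m².
CFC-12: ΔF = 0.00032 × (319 − 5) = 0.00032 × 314 = 0.1005 W/m².
Total ΔF = 5.4033 + 0.6668 + 0.0411 + 0.1005 = 6.2117 W/m².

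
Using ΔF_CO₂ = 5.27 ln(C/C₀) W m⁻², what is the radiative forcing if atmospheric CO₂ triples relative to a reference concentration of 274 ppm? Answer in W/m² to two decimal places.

ΔF = 5.79 W/m²

ΔF = 5.27 × ln(3) = 5.27 × 1.09861 = 5.7897 W/m².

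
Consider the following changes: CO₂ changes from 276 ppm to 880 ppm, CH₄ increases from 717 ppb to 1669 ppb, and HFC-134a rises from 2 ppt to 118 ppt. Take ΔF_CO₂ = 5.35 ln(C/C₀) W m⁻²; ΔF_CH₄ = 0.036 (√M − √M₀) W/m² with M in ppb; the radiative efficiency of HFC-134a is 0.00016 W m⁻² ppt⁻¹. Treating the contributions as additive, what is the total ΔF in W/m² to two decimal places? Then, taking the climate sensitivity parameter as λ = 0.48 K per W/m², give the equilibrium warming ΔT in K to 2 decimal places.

ΔF = 6.73 W/m²; ΔT = 3.23 K

CO₂: 5.35 × ln(880/276) = 5.35 × ln(3.18841) = 5.35 × 1.15952 = 6.2034 W/m².
CH₄: 0.036 × (√1669 − √717) = 0.036 × (40.8534 − 26.7769) = 0.036 × 14.0765 = 0.5068 W/m².
HFC-134a: ΔF = 0.00016 × (118 − 2) = 0.00016 × 116 = 0.0186 W/m².
Total ΔF = 6.2034 + 0.5068 + 0.0186 = 6.7288 W/m².
ΔT = λ ΔF = 0.48 × 6.73 = 3.2304 K.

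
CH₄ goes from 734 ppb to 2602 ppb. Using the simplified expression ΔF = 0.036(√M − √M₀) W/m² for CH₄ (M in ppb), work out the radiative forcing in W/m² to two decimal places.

ΔF = 0.86 W/m²

CH₄: 0.036 × (√2602 − √734) = 0.036 × (51.0098 − 27.0924) = 0.036 × 23.9174 = 0.8610 W/m².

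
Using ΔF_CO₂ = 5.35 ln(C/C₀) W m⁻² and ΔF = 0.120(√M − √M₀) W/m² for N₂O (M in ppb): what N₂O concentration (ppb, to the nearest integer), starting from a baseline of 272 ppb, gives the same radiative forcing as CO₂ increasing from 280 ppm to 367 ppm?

M ≈ 815 ppb

CO₂ forcing: 5.35 × ln(367/280) = 5.35 × 0.270572 = 1.44756 W/m².
Set 0.120(√M − √272) = 1.44756: √M = 1.44756/0.120 + √272 = 12.0630 + 16.4924 = 28.5554.
M = (28.5554)² = 815.41 ppb.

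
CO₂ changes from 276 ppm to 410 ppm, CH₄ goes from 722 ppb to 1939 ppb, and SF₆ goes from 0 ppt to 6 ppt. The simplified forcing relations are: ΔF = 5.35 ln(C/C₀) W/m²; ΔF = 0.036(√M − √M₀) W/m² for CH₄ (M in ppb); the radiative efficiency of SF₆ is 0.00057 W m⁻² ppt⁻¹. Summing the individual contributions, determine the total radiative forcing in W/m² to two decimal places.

CO₂: 5.35 × ln(410/276) = 5.35 × ln(1.48551) = 5.35 × 0.39576 = 2.1173 W/m².
CH₄: 0.036 × (√1939 − √722) = 0.036 × (44.0341 − 26.8701) = 0.036 × 17.1640 = 0.6179 W/m².
SF₆: ΔF = 0.00057 × (6 − 0) = 0.00057 × 6 = 0.0034 W/m².
Total ΔF = 2.1173 + 0.6179 + 0.0034 = 2.7386 W/m².

ΔF = 2.74 W/m²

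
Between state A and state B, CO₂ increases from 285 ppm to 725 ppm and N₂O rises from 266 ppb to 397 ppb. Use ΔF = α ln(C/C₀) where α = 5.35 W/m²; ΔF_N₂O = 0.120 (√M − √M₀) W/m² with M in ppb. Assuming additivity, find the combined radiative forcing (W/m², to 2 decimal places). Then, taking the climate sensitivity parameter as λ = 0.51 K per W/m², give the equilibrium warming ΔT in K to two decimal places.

ΔF = 5.43 W/m²; ΔT = 2.77 K

CO₂: 5.35 × ln(725/285) = 5.35 × ln(2.54386) = 5.35 × 0.93368 = 4.9952 W/m².
N₂O: 0.120 × (√397 − √266) = 0.120 × (19.9249 − 16.3095) = 0.120 × 3.6154 = 0.4338 W/m².
Total ΔF = 4.9952 + 0.4338 = 5.4290 W/m².
ΔT = λ ΔF = 0.51 × 5.43 = 2.7693 K.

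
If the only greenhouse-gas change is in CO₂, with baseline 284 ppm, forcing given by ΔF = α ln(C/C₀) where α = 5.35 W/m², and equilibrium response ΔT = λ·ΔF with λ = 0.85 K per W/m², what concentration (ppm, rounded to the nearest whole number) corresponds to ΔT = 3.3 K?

Required forcing: ΔF = ΔT/λ = 3.3/0.85 = 3.8824 W/m².
Then ln(C/284) = ΔF/5.35 = 3.8824/5.35 = 0.72568.
So C = 284 × e^0.72568 = 284 × 2.06614 = 586.78 ppm.

C ≈ 587 ppm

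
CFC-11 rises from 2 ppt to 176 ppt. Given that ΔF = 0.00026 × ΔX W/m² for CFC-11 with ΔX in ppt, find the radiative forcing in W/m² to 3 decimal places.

ΔF = 0.045 W/m²

CFC-11: ΔF = 0.00026 × (176 − 2) = 0.00026 × 174 = 0.0452 W/m².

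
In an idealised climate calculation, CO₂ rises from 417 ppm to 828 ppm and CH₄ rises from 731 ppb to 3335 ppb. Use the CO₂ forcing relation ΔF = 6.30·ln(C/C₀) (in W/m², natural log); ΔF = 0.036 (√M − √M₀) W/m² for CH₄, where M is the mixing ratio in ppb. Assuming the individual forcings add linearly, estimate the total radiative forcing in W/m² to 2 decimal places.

CO₂: 6.30 × ln(828/417) = 6.30 × ln(1.98561) = 6.30 × 0.68593 = 4.3214 W/m².
CH₄: 0.036 × (√3335 − √731) = 0.036 × (57.7495 − 27.0370) = 0.036 × 30.7125 = 1.1057 W/m².
Total ΔF = 4.3214 + 1.1057 = 5.4271 W/m².

ΔF = 5.43 W/m²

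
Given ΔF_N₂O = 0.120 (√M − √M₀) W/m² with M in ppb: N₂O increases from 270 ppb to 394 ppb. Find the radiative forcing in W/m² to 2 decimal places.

N₂O: 0.120 × (√394 − √270) = 0.120 × (19.8494 − 16.4317) = 0.120 × 3.4177 = 0.4101 W/m².

ΔF = 0.41 W/m²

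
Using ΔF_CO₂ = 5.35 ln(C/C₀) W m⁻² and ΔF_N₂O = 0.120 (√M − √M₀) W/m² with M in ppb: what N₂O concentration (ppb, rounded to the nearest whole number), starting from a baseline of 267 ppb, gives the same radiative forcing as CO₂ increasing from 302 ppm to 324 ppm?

CO₂ forcing: 5.35 × ln(324/302) = 5.35 × 0.070316 = 0.37619 W/m².
Set 0.120(√M − √267) = 0.37619: √M = 0.37619/0.120 + √267 = 3.1349 + 16.3401 = 19.4750.
M = (19.4750)² = 379.28 ppb.

M ≈ 379 ppb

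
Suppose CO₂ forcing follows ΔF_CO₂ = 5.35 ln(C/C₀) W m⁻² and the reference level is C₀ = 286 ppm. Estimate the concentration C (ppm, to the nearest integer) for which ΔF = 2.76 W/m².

Set 5.35 ln(C/286) = 2.76, so ln(C/286) = 2.76/5.35 = 0.51589.
Then C/286 = e^0.51589 = 1.67513, giving C = 286 × 1.67513 = 479.09 ppm.

C ≈ 479 ppm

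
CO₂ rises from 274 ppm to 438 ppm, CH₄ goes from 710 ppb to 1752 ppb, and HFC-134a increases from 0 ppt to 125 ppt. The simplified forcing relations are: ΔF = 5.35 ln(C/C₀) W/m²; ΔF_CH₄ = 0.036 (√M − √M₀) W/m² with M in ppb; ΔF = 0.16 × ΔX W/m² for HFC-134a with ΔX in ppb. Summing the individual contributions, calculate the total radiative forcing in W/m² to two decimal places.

ΔF = 3.08 W/m²

CO₂: 5.35 × ln(438/274) = 5.35 × ln(1.59854) = 5.35 × 0.46909 = 2.5096 W/m².
CH₄: 0.036 × (√1752 − √710) = 0.036 × (41.8569 − 26.6458) = 0.036 × 15.2111 = 0.5476 W/m².
HFC-134a: Δ = 125 − 0 = 125 ppt = 0.125 ppb; ΔF = 0.16 × 0.125 = 0.0200 W/m².
Total ΔF = 2.5096 + 0.5476 + 0.0200 = 3.0772 W/m².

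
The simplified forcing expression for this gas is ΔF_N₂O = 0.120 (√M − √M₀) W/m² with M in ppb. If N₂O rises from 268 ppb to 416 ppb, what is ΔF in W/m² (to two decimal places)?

N₂O: 0.120 × (√416 − √268) = 0.120 × (20.3961 − 16.3707) = 0.120 × 4.0254 = 0.4830 W/m².

ΔF = 0.48 W/m²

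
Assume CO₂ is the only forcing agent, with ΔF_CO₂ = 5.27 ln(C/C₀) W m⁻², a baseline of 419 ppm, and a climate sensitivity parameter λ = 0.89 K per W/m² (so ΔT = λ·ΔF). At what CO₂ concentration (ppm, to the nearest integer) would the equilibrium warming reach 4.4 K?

C ≈ 1071 ppm

Required forcing: ΔF = ΔT/λ = 4.4/0.89 = 4.9438 W/m².
Then ln(C/419) = ΔF/5.27 = 4.9438/5.27 = 0.93810.
So C = 419 × e^0.93810 = 419 × 2.55512 = 1070.60 ppm.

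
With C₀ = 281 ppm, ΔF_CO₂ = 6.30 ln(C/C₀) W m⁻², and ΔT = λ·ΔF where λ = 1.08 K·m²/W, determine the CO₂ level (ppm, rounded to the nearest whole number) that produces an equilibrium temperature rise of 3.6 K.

C ≈ 477 ppm

Required forcing: ΔF = ΔT/λ = 3.6/1.08 = 3.3333 W/m².
Then ln(C/281) = ΔF/6.30 = 3.3333/6.30 = 0.52910.
So C = 281 × e^0.52910 = 281 × 1.69740 = 476.97 ppm.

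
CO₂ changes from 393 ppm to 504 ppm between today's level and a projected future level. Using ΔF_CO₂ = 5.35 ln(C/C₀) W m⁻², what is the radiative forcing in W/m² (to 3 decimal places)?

CO₂ absorption bands are partially saturated, so forcing scales with the logarithm of the concentration ratio.
CO₂: 5.35 × ln(504/393) = 5.35 × ln(1.28244) = 5.35 × 0.24876 = 1.3309 W/m².

ΔF = 1.331 W/m²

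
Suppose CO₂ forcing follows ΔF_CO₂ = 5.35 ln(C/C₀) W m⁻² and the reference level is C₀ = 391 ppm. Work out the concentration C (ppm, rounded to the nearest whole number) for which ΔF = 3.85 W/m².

C ≈ 803 ppm

Set 5.35 ln(C/391) = 3.85, so ln(C/391) = 3.85/5.35 = 0.71963.
Then C/391 = e^0.71963 = 2.05367, giving C = 391 × 2.05367 = 802.98 ppm.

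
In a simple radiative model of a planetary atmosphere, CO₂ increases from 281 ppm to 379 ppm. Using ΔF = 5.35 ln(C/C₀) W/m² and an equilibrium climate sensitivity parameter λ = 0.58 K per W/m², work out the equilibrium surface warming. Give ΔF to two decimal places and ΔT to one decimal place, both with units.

CO₂: 5.35 × ln(379/281) = 5.35 × ln(1.34875) = 5.35 × 0.29918 = 1.6006 W/m².
ΔT = λ ΔF = 0.58 × 1.60 = 0.9280 K.

ΔF = 1.60 W/m²; ΔT = 0.9 K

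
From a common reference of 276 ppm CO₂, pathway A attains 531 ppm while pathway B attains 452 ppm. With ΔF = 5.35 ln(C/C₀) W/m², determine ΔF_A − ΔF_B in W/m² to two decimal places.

ΔF_A − ΔF_B = 0.86 W/m²

ΔF_A = 5.35 ln(531/276) = 5.35 × 0.65436 = 3.5008 W/m².
ΔF_B = 5.35 ln(452/276) = 5.35 × 0.49328 = 2.6390 W/m².
Difference: 3.5008 − 2.6390 = 0.8618 W/m².
(Equivalently, ΔF_A − ΔF_B = 5.35 ln(531/452) = 5.35 × 0.16108 = 0.8618 W/m².)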